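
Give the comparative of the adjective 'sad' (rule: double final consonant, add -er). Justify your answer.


Apply comparative formation (double final consonant, add -er): 'sad' -> 'sadder'.

sadder


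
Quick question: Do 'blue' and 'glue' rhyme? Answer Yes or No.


Rime (stressed vowel + following sounds) of 'blue': -ue = /uː/
Rime of 'glue': -ue = /uː/
/uː/ and /uː/ are the same ending sound, so the words rhyme.

Yes


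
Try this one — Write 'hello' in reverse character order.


Reverse 'hello' character by character: 'olleh'.

olleh


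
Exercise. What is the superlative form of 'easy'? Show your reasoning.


Apply superlative formation (consonant + y: change y to i, add -est): 'easy' -> 'easiest'.

easiest


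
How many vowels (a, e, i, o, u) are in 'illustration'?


Vowels in 'illustration': i, u, a, i, o = 5 vowels.

5


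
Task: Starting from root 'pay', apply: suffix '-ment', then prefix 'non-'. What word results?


Step 1: Add suffix '-ment' to 'pay' = 'payment'
Step 2: Add prefix 'non-' to 'payment' = 'nonpayment'

nonpayment


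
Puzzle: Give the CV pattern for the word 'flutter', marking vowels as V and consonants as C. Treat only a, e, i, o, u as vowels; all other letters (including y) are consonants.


Letter mapping: f = C, l = C, u = V, t = C, t = C, e = V, r = C.

CCVCCVC


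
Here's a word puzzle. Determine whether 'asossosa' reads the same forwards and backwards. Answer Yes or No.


Forward: 'asossosa'
Reversed: 'asossosa'
They are identical.

Yes


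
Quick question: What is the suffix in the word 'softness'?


The word 'softness' = 'soft' (root) + '-ness' (suffix). The suffix is '-ness'.

ness


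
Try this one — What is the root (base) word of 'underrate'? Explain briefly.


Remove prefix 'under' from 'underrate' to get root 'rate'.

rate


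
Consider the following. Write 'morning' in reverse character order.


Reverse 'morning' character by character: 'gninrom'.

gninrom


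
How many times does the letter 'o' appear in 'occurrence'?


Letter 'o' in 'occurrence': found at position(s) 1 = 1 occurrence(s).

1


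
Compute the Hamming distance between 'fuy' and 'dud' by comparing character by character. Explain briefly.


Alignment:
Position 1: 'f' vs 'd' = DIFFER
Position 2: 'u' vs 'u' = match
Position 3: 'y' vs 'd' = DIFFER
Total differences: 2

2


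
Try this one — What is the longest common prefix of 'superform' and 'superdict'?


Compare from the start: 5 characters match: 'super'. Mismatch at position 6: 'f' vs 'd'.

super


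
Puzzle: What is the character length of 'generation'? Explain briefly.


Spell out 'generation' and number each letter: g(1), e(2), n(3), e(4), r(5), a(6), t(7), i(8), o(9), n(10). Total: 10 letters.

10


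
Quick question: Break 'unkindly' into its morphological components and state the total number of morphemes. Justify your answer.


Step 1: Identify prefix: 'un' (meaning: not/reverse)
Step 2: Identify root: 'kind'
Step 3: Identify suffix(es): 'ly'
Decomposition: un- (prefix: not/reverse) + kind (root) + -ly (suffix: in manner of)
Total morphemes: 3

3 morphemes (un- (prefix: not/reverse) + kind (root) + -ly (suffix: in manner of))


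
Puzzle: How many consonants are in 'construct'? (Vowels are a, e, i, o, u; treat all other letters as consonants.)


Consonants in 'construct': c, n, s, t, r, c, t = 7 consonants.

7


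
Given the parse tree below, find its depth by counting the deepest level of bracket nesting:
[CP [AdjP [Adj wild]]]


Count bracket nesting levels:
'[' at pos 0: depth = 1
'[' at pos 4: depth = 2
'[' at pos 10: depth = 3
Maximum depth reached: 3

3


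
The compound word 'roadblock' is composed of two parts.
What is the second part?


Split 'roadblock' into 'road' + 'block'. The second part is 'block'.

block


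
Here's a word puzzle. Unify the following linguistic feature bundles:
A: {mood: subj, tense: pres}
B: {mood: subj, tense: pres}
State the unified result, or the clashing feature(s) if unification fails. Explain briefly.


Compare features:
mood: A=subj vs B=subj -> unified: subj
tense: A=pres vs B=pres -> unified: pres
No clashes found.

Unified: {mood: subj, tense: pres}


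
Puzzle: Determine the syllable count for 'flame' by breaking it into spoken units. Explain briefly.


Break 'flame' into syllables: flame -> flame = 1 syllable

1 syllable


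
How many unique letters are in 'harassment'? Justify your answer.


Unique letters in 'harassment': {a, e, h, m, n, r, s, t} = 8 distinct letters.

8


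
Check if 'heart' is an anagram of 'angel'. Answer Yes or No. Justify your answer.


Sorted letters of 'heart': 'aehrt'
Sorted letters of 'angel': 'aegln'
They do not match.

No


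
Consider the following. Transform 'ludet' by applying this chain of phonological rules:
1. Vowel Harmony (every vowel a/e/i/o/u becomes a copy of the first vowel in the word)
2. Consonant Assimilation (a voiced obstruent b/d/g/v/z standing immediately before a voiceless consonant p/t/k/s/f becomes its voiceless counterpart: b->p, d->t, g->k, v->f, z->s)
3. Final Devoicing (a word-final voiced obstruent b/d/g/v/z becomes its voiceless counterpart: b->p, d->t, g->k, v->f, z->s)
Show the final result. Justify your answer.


Starting form: 'ludet'
Rule 1: Vowel Harmony: all vowels become 'u' (matching first vowel). 'ludet' -> 'ludut'
Rule 2: Consonant Assimilation: no voiced obstruent (b/d/g/v/z) stands immediately before a voiceless consonant (p/t/k/s/f). No change.
Rule 3: Final Devoicing: final consonant 't' is not one of the voiced obstruents b/d/g/v/z. No change.
Final form: 'ludut'

ludut


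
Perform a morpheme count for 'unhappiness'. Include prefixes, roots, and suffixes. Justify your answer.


Decomposition: un- (prefix) + happy (root) + -ness (suffix) = 3 morpheme(s)

3 morphemes


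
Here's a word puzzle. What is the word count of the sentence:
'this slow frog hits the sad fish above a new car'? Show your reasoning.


Split into words: this | slow | frog | hits | the | sad | fish | above | a | new | car = 11 words.

11


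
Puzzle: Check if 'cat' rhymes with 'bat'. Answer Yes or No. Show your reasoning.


Rime (stressed vowel + following sounds) of 'cat': -at = /æt/
Rime of 'bat': -at = /æt/
/æt/ and /æt/ are the same ending sound, so the words rhyme.

Yes


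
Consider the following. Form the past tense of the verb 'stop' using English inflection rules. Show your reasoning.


Apply rule: Double final consonant and add -ed. 'stop' becomes 'stopped'.

stopped


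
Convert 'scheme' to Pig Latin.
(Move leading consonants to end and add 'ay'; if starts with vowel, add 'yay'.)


'scheme': move consonant cluster 'sch' to end and add 'ay': 'emeschay'.

emeschay


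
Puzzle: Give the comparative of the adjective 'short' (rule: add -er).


Apply comparative formation (add -er): 'short' -> 'shorter'.

shorter


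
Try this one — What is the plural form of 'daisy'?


Apply rule: Change -y to -ies (consonant + y). 'daisy' becomes 'daisies'.

daisies


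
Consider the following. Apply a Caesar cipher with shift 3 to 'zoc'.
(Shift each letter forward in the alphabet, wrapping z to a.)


Shift each letter by 3: z -> c, o -> r, c -> f. Result: 'crf'.

crf


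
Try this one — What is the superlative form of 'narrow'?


Apply superlative formation (add -est): 'narrow' -> 'narrowest'.

narrowest


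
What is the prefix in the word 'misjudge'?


The word 'misjudge' = 'mis' (prefix) + 'judge' (root). The prefix is 'mis'.

mis


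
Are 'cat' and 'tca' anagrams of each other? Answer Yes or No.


Sorted letters of 'cat': 'act'
Sorted letters of 'tca': 'act'
They match.

Yes


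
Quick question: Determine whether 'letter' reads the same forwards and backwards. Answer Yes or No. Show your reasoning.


Forward: 'letter'
Reversed: 'rettel'
They differ.

No


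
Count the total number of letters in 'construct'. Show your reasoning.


Spell out 'construct' and number each letter: c(1), o(2), n(3), s(4), t(5), r(6), u(7), c(8), t(9). Total: 9 letters.

9


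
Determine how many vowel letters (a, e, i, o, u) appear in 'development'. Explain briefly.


Vowels in 'development': e, e, o, e = 4 vowels.

4


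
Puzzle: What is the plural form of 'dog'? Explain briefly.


Apply rule: Add -s. 'dog' becomes 'dogs'.

dogs


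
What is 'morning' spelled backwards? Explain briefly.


Reverse 'morning' character by character: 'gninrom'.

gninrom


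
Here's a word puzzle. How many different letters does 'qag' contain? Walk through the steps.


Unique letters in 'qag': {a, g, q} = 3 distinct letters.

3


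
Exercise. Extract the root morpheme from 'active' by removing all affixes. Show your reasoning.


Remove suffix '-ive' from 'active' to get root 'act'.

act


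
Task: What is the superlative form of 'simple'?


Apply superlative formation (ends in e: add -st): 'simple' -> 'simplest'.

simplest


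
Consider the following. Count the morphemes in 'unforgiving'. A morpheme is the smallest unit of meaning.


Decomposition: un- (prefix) + forgive (root) + -ing (suffix) = 3 morpheme(s)

3 morphemes


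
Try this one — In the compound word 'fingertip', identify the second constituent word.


Split 'fingertip' into 'finger' + 'tip'. The second part is 'tip'.

tip


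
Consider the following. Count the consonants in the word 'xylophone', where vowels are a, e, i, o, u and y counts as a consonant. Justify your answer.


Consonants in 'xylophone': x, y, l, p, h, n = 6 consonants.

6


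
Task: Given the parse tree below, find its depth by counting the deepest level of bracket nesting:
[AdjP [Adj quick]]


Count bracket nesting levels:
'[' at pos 0: depth = 1
'[' at pos 6: depth = 2
Maximum depth reached: 2

2


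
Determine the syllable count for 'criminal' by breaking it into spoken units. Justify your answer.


Break 'criminal' into syllables: crim-i-nal -> crim | i | nal = 3 syllables

3 syllables


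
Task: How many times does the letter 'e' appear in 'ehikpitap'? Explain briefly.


Letter 'e' in 'ehikpitap': found at position(s) 1 = 1 occurrence(s).

1


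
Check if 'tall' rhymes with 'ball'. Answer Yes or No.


Rime (stressed vowel + following sounds) of 'tall': -all = /ɔːl/
Rime of 'ball': -all = /ɔːl/
/ɔːl/ and /ɔːl/ are the same ending sound, so the words rhyme.

Yes


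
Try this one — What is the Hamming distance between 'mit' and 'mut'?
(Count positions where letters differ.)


Alignment:
Position 1: 'm' vs 'm' = match
Position 2: 'i' vs 'u' = DIFFER
Position 3: 't' vs 't' = match
Total differences: 1

1


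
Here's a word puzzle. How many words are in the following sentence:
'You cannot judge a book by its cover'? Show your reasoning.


Split into words: You | cannot | judge | a | book | by | its | cover = 8 words.

8


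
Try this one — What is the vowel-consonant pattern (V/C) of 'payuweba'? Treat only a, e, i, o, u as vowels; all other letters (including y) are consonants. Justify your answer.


Letter mapping: p = C, a = V, y = C, u = V, w = C, e = V, b = C, a = V.

CVCVCVCV


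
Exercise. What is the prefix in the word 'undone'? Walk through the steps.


The word 'undone' = 'un' (prefix) + 'done' (root). The prefix is 'un'.

un


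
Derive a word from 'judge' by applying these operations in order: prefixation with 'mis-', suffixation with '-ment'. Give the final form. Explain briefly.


Step 1: Add prefix 'mis-' to 'judge' = 'misjudge'
Step 2: Add suffix '-ment' to 'misjudge' = 'misjudgment'

misjudgment


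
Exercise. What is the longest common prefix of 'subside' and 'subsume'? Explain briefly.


Compare from the start: 4 characters match: 'subs'. Mismatch at position 5: 'i' vs 'u'.

subs


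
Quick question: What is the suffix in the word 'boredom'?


The word 'boredom' = 'bore' (root) + '-dom' (suffix). The suffix is '-dom'.

dom


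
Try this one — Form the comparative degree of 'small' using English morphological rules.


Apply comparative formation (add -er): 'small' -> 'smaller'.

smaller


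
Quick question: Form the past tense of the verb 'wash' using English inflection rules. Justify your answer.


Apply rule: Add -ed. 'wash' becomes 'washed'.

washed


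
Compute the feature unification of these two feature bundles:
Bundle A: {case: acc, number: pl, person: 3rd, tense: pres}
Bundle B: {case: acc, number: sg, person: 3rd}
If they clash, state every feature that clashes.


Compare features:
case: A=acc vs B=acc -> unified: acc
number: A=pl vs B=sg -> CLASH
person: A=3rd vs B=3rd -> unified: 3rd
tense: A=pres vs B=_ -> unified: pres
Clash detected on feature 'number' (pl vs sg); unification fails.

CLASH on 'number' (pl vs sg)


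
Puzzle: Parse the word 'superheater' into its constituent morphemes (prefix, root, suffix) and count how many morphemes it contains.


Step 1: Identify prefix: 'super' (meaning: above)
Step 2: Identify root: 'heat'
Step 3: Identify suffix(es): 'er'
Decomposition: super- (prefix: above) + heat (root) + -er (suffix: one who)
Total morphemes: 3

3 morphemes (super- (prefix: above) + heat (root) + -er (suffix: one who))


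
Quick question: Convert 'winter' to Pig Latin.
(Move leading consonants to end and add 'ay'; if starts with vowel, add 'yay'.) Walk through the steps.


'winter': move consonant cluster 'w' to end and add 'ay': 'interway'.

interway


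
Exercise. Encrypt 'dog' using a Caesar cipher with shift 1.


Shift each letter by 1: d -> e, o -> p, g -> h. Result: 'eph'.

eph


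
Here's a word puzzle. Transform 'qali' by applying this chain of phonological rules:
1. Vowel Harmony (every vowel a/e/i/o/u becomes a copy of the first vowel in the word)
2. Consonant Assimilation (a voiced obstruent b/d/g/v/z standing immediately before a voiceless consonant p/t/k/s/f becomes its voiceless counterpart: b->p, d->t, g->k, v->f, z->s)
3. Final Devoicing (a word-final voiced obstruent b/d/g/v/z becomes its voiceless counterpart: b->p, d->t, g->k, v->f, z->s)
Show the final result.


Starting form: 'qali'
Rule 1: Vowel Harmony: all vowels become 'a' (matching first vowel). 'qali' -> 'qala'
Rule 2: Consonant Assimilation: no voiced obstruent (b/d/g/v/z) stands immediately before a voiceless consonant (p/t/k/s/f). No change.
Rule 3: Final Devoicing: the word ends in the vowel 'a', not a consonant. No change.
Final form: 'qala'

qala


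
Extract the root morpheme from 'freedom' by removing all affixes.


Remove suffix '-dom' from 'freedom' to get root 'free'.

free


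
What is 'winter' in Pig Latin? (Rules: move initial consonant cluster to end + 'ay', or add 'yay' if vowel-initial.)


'winter': move consonant cluster 'w' to end and add 'ay': 'interway'.

interway


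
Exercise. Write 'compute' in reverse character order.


Reverse 'compute' character by character: 'etupmoc'.

etupmoc


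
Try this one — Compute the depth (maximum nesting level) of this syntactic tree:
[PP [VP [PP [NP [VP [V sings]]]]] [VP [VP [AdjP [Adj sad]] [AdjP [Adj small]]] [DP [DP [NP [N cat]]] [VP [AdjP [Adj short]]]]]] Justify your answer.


Count bracket nesting levels:
'[' at pos 0: depth = 1
'[' at pos 4: depth = 2
'[' at pos 8: depth = 3
'[' at pos 12: depth = 4
'[' at pos 16: depth = 5
'[' at pos 20: depth = 6
'[' at pos 34: depth = 2
'[' at pos 38: depth = 3
'[' at pos 42: depth = 4
'[' at pos 48: depth = 5
'[' at pos 59: depth = 4
'[' at pos 65: depth = 5
'[' at pos 79: depth = 3
'[' at pos 83: depth = 4
'[' at pos 87: depth = 5
'[' at pos 91: depth = 6
'[' at pos 101: depth = 4
'[' at pos 105: depth = 5
'[' at pos 111: depth = 6
Maximum depth reached: 6

6


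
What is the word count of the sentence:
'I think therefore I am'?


Split into words: I | think | therefore | I | am = 5 words.

5


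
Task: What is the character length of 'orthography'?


Spell out 'orthography' and number each letter: o(1), r(2), t(3), h(4), o(5), g(6), r(7), a(8), p(9), h(10), y(11). Total: 11 letters.

11


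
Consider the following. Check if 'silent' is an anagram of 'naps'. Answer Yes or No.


Sorted letters of 'silent': 'eilnst'
Sorted letters of 'naps': 'anps'
They do not match.

No


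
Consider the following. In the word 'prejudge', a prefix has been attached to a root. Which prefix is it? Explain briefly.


The word 'prejudge' = 'pre' (prefix) + 'judge' (root). The prefix is 'pre'.

pre


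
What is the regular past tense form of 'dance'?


Apply rule: Add -d (word ends in -e). 'dance' becomes 'danced'.

danced


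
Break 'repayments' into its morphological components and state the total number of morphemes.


Step 1: Identify prefix: 're' (meaning: again)
Step 2: Identify root: 'pay'
Step 3: Identify suffix(es): 'ment, s'
Decomposition: re- (prefix: again) + pay (root) + -ment (suffix: action/result) + -s (plural)
Total morphemes: 4

4 morphemes (re- (prefix: again) + pay (root) + -ment (suffix: action/result) + -s (plural))


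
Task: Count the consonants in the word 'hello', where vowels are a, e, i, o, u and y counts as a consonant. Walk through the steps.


Consonants in 'hello': h, l, l = 3 consonants.

3


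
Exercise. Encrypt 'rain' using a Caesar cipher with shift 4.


Shift each letter by 4: r -> v, a -> e, i -> m, n -> r. Result: 'vemr'.

vemr


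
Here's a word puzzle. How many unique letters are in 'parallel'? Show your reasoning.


Unique letters in 'parallel': {a, e, l, p, r} = 5 distinct letters.

5


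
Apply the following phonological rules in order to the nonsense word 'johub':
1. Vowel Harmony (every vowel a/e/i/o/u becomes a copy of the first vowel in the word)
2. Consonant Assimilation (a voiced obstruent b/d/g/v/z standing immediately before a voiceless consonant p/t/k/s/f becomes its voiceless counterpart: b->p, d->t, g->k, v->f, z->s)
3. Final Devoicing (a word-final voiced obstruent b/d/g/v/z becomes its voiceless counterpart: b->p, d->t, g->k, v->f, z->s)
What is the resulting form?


Starting form: 'johub'
Rule 1: Vowel Harmony: all vowels become 'o' (matching first vowel). 'johub' -> 'johob'
Rule 2: Consonant Assimilation: no voiced obstruent (b/d/g/v/z) stands immediately before a voiceless consonant (p/t/k/s/f). No change.
Rule 3: Final Devoicing: word-final voiced obstruent 'b' becomes voiceless 'p'. 'johob' -> 'johop'
Final form: 'johop'

johop


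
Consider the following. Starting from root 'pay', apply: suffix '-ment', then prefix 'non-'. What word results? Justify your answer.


Step 1: Add suffix '-ment' to 'pay' = 'payment'
Step 2: Add prefix 'non-' to 'payment' = 'nonpayment'

nonpayment


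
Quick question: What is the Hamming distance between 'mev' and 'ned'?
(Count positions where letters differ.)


Alignment:
Position 1: 'm' vs 'n' = DIFFER
Position 2: 'e' vs 'e' = match
Position 3: 'v' vs 'd' = DIFFER
Total differences: 2

2


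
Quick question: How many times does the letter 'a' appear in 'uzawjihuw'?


Letter 'a' in 'uzawjihuw': found at position(s) 3 = 1 occurrence(s).

1


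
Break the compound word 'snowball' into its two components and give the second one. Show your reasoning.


Split 'snowball' into 'snow' + 'ball'. The second part is 'ball'.

ball


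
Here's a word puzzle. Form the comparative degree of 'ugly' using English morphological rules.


Apply comparative formation (consonant + y: change y to i, add -er): 'ugly' -> 'uglier'.

uglier


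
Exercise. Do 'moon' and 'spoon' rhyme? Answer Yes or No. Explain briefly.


Rime (stressed vowel + following sounds) of 'moon': -oon = /uːn/
Rime of 'spoon': -oon = /uːn/
/uːn/ and /uːn/ are the same ending sound, so the words rhyme.

Yes


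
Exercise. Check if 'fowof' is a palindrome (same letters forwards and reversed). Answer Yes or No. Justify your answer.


Forward: 'fowof'
Reversed: 'fowof'
They are identical.

Yes


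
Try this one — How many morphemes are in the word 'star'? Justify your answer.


Decomposition: star (free morpheme) = 1 morpheme(s)

1 morphemes


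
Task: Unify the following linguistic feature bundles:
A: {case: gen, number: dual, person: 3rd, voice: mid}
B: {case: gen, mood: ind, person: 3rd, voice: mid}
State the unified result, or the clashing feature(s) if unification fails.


Compare features:
case: A=gen vs B=gen -> unified: gen
mood: A=_ vs B=ind -> unified: ind
number: A=dual vs B=_ -> unified: dual
person: A=3rd vs B=3rd -> unified: 3rd
voice: A=mid vs B=mid -> unified: mid
No clashes found.

Unified: {case: gen, mood: ind, number: dual, person: 3rd, voice: mid}


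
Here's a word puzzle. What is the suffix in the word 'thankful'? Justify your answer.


The word 'thankful' = 'thank' (root) + '-ful' (suffix). The suffix is '-ful'.

ful


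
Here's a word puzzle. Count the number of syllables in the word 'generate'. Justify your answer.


Break 'generate' into syllables: gen-er-ate -> gen | er | ate = 3 syllables

3 syllables


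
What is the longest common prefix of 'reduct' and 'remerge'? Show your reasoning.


Compare from the start: 2 characters match: 're'. Mismatch at position 3: 'd' vs 'm'.

re


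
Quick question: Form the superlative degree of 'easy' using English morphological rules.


Apply superlative formation (consonant + y: change y to i, add -est): 'easy' -> 'easiest'.

easiest


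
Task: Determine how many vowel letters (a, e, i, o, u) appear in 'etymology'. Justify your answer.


Vowels in 'etymology': e, o, o = 3 vowels.

3


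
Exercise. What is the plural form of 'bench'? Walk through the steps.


Apply rule: Add -es (sibilant/fricative ending). 'bench' becomes 'benches'.

benches


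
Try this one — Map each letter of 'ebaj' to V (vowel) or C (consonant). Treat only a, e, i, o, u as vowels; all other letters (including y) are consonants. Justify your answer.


Letter mapping: e = V, b = C, a = V, j = C.

VCVC


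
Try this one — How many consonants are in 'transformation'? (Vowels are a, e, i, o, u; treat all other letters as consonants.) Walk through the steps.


Consonants in 'transformation': t, r, n, s, f, r, m, t, n = 9 consonants.

9


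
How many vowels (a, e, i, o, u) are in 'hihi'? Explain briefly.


Vowels in 'hihi': i, i = 2 vowels.

2


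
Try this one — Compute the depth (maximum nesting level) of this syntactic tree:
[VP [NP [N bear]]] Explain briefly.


Count bracket nesting levels:
'[' at pos 0: depth = 1
'[' at pos 4: depth = 2
'[' at pos 8: depth = 3
Maximum depth reached: 3

3


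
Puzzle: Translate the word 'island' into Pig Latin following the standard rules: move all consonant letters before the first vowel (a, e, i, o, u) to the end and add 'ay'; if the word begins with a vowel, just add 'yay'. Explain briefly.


'island' starts with a vowel, so add 'yay': 'islandyay'.

islandyay


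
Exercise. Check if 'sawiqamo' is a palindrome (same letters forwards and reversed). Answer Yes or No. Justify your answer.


Forward: 'sawiqamo'
Reversed: 'omaqiwas'
They differ.

No


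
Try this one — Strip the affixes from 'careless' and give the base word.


Remove suffix '-less' from 'careless' to get root 'care'.

care


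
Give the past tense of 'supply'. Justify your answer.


Apply rule: Change -y to -ied. 'supply' becomes 'supplied'.

supplied


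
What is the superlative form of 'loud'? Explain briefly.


Apply superlative formation (add -est): 'loud' -> 'loudest'.

loudest


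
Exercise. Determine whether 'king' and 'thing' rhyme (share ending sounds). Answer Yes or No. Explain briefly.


Rime (stressed vowel + following sounds) of 'king': -ing = /ɪŋ/
Rime of 'thing': -ing = /ɪŋ/
/ɪŋ/ and /ɪŋ/ are the same ending sound, so the words rhyme.

Yes


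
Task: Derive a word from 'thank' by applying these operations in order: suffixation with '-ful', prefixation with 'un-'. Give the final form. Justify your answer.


Step 1: Add suffix '-ful' to 'thank' = 'thankful'
Step 2: Add prefix 'un-' to 'thankful' = 'unthankful'

unthankful


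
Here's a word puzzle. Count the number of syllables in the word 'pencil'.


Break 'pencil' into syllables: pen-cil -> pen | cil = 2 syllables

2 syllables


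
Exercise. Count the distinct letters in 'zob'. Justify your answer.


Unique letters in 'zob': {b, o, z} = 3 distinct letters.

3


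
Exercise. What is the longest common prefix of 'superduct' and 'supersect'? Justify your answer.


Compare from the start: 5 characters match: 'super'. Mismatch at position 6: 'd' vs 's'.

super


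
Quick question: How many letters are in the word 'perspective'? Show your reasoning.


Spell out 'perspective' and number each letter: p(1), e(2), r(3), s(4), p(5), e(6), c(7), t(8), i(9), v(10), e(11). Total: 11 letters.

11


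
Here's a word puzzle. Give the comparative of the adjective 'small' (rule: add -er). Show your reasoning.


Apply comparative formation (add -er): 'small' -> 'smaller'.

smaller


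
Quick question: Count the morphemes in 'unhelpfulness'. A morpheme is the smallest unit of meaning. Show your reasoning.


Decomposition: un- (prefix) + help (root) + -ful (suffix) + -ness (suffix) = 4 morpheme(s)

4 morphemes


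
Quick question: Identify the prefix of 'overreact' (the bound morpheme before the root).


The word 'overreact' = 'over' (prefix) + 'react' (root). The prefix is 'over'.

over


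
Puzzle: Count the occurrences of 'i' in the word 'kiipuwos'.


Letter 'i' in 'kiipuwos': found at position(s) 2, 3 = 2 occurrence(s).

2


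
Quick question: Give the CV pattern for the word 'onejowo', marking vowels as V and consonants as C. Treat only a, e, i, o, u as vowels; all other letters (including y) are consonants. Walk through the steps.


Letter mapping: o = V, n = C, e = V, j = C, o = V, w = C, o = V.

VCVCVCV


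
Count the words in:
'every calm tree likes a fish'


Split into words: every | calm | tree | likes | a | fish = 6 words.

6


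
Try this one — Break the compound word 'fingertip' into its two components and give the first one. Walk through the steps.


Split 'fingertip' into 'finger' + 'tip'. The first part is 'finger'.

finger


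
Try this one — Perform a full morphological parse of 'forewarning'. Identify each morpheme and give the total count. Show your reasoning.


Step 1: Identify prefix: 'fore' (meaning: before/front)
Step 2: Identify root: 'warn'
Step 3: Identify suffix(es): 'ing'
Decomposition: fore- (prefix: before/front) + warn (root) + -ing (suffix: ongoing action)
Total morphemes: 3

3 morphemes (fore- (prefix: before/front) + warn (root) + -ing (suffix: ongoing action))


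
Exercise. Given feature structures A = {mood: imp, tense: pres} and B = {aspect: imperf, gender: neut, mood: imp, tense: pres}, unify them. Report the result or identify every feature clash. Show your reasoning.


Compare features:
aspect: A=_ vs B=imperf -> unified: imperf
gender: A=_ vs B=neut -> unified: neut
mood: A=imp vs B=imp -> unified: imp
tense: A=pres vs B=pres -> unified: pres
No clashes found.

Unified: {aspect: imperf, gender: neut, mood: imp, tense: pres}


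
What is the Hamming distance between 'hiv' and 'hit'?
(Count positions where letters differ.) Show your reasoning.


Alignment:
Position 1: 'h' vs 'h' = match
Position 2: 'i' vs 'i' = match
Position 3: 'v' vs 't' = DIFFER
Total differences: 1

1


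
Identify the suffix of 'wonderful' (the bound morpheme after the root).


The word 'wonderful' = 'wonder' (root) + '-ful' (suffix). The suffix is '-ful'.

ful


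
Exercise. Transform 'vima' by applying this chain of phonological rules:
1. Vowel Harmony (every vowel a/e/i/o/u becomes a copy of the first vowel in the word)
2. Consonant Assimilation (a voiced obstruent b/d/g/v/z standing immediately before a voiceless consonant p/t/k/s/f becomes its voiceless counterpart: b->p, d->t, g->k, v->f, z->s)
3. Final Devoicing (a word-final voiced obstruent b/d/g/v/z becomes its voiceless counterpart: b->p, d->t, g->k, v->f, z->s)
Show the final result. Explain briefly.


Starting form: 'vima'
Rule 1: Vowel Harmony: all vowels become 'i' (matching first vowel). 'vima' -> 'vimi'
Rule 2: Consonant Assimilation: no voiced obstruent (b/d/g/v/z) stands immediately before a voiceless consonant (p/t/k/s/f). No change.
Rule 3: Final Devoicing: the word ends in the vowel 'i', not a consonant. No change.
Final form: 'vimi'

vimi


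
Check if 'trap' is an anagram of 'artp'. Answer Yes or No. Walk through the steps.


Sorted letters of 'trap': 'aprt'
Sorted letters of 'artp': 'aprt'
They match.

Yes


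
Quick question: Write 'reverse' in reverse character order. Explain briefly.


Reverse 'reverse' character by character: 'esrever'.

esrever


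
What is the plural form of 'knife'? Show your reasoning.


Apply rule: Change -fe to -ves. 'knife' becomes 'knives'.

knives


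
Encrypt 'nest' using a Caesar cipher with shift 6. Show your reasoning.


Shift each letter by 6: n -> t, e -> k, s -> y, t -> z. Result: 'tkyz'.

tkyz


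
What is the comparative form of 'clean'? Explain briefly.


Apply comparative formation (add -er): 'clean' -> 'cleaner'.

cleaner


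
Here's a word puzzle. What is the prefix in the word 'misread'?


The word 'misread' = 'mis' (prefix) + 'read' (root). The prefix is 'mis'.

mis


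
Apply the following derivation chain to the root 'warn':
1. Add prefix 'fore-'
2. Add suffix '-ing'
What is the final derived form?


Step 1: Add prefix 'fore-' to 'warn' = 'forewarn'
Step 2: Add suffix '-ing' to 'forewarn' = 'forewarning'

forewarning


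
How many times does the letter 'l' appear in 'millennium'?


Letter 'l' in 'millennium': found at position(s) 3, 4 = 2 occurrence(s).

2


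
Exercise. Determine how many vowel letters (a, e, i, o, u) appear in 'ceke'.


Vowels in 'ceke': e, e = 2 vowels.

2


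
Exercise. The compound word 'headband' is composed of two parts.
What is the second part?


Split 'headband' into 'head' + 'band'. The second part is 'band'.

band


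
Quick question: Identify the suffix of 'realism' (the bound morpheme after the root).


The word 'realism' = 'real' (root) + '-ism' (suffix). The suffix is '-ism'.

ism


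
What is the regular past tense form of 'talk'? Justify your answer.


Apply rule: Add -ed. 'talk' becomes 'talked'.

talked


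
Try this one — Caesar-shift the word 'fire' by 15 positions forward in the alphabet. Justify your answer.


Shift each letter by 15: f -> u, i -> x, r -> g, e -> t. Result: 'uxgt'.

uxgt


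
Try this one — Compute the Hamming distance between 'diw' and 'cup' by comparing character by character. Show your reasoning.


Alignment:
Position 1: 'd' vs 'c' = DIFFER
Position 2: 'i' vs 'u' = DIFFER
Position 3: 'w' vs 'p' = DIFFER
Total differences: 3

3


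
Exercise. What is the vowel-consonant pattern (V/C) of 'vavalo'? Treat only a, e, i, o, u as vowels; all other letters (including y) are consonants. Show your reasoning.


Letter mapping: v = C, a = V, v = C, a = V, l = C, o = V.

CVCVCV


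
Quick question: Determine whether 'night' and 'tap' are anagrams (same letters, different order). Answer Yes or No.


Sorted letters of 'night': 'ghint'
Sorted letters of 'tap': 'apt'
They do not match.

No


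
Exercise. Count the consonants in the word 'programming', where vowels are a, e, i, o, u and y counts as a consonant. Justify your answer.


Consonants in 'programming': p, r, g, r, m, m, n, g = 8 consonants.

8


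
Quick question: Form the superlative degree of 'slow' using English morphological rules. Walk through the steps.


Apply superlative formation (add -est): 'slow' -> 'slowest'.

slowest


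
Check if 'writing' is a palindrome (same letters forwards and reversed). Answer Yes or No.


Forward: 'writing'
Reversed: 'gnitirw'
They differ.

No


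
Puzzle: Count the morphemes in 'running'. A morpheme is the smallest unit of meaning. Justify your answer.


Decomposition: run (root) + -ing (suffix) = 2 morpheme(s)

2 morphemes


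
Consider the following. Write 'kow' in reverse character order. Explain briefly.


Reverse 'kow' character by character: 'wok'.

wok


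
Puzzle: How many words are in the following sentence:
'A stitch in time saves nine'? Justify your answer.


Split into words: A | stitch | in | time | saves | nine = 6 words.

6


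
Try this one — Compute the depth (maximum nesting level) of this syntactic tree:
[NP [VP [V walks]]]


Count bracket nesting levels:
'[' at pos 0: depth = 1
'[' at pos 4: depth = 2
'[' at pos 8: depth = 3
Maximum depth reached: 3

3


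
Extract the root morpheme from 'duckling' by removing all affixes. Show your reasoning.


Remove suffix '-ling' from 'duckling' to get root 'duck'.

duck


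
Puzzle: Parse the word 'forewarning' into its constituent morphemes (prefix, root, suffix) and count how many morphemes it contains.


Step 1: Identify prefix: 'fore' (meaning: before/front)
Step 2: Identify root: 'warn'
Step 3: Identify suffix(es): 'ing'
Decomposition: fore- (prefix: before/front) + warn (root) + -ing (suffix: ongoing action)
Total morphemes: 3

3 morphemes (fore- (prefix: before/front) + warn (root) + -ing (suffix: ongoing action))


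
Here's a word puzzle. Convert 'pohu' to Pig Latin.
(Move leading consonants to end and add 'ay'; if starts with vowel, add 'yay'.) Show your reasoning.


'pohu': move consonant cluster 'p' to end and add 'ay': 'ohupay'.

ohupay


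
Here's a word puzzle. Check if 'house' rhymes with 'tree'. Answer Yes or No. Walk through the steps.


Rime (stressed vowel + following sounds) of 'house': -ouse = /aʊs/
Rime of 'tree': -ee = /iː/
/aʊs/ and /iː/ are different ending sounds, so the words do not rhyme.

No


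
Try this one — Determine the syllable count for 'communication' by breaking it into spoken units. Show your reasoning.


Break 'communication' into syllables: com-mu-ni-ca-tion -> com | mu | ni | ca | tion = 5 syllables

5 syllables


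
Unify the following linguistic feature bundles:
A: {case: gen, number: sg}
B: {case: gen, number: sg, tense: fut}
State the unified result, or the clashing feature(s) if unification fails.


Compare features:
case: A=gen vs B=gen -> unified: gen
number: A=sg vs B=sg -> unified: sg
tense: A=_ vs B=fut -> unified: fut
No clashes found.

Unified: {case: gen, number: sg, tense: fut}


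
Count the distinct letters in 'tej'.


Unique letters in 'tej': {e, j, t} = 3 distinct letters.

3


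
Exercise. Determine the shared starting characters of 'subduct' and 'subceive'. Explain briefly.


Compare from the start: 3 characters match: 'sub'. Mismatch at position 4: 'd' vs 'c'.

sub


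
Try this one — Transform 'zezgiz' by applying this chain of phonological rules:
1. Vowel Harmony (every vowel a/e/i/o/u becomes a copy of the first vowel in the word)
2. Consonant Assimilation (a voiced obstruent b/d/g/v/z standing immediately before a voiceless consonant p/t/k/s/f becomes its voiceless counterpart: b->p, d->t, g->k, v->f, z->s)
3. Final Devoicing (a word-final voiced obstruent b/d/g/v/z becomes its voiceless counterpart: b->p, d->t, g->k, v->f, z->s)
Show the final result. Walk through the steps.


Starting form: 'zezgiz'
Rule 1: Vowel Harmony: all vowels become 'e' (matching first vowel). 'zezgiz' -> 'zezgez'
Rule 2: Consonant Assimilation: no voiced obstruent (b/d/g/v/z) stands immediately before a voiceless consonant (p/t/k/s/f). No change.
Rule 3: Final Devoicing: word-final voiced obstruent 'z' becomes voiceless 's'. 'zezgez' -> 'zezges'
Final form: 'zezges'

zezges


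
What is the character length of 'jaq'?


Spell out 'jaq' and number each letter: j(1), a(2), q(3). Total: 3 letters.

3


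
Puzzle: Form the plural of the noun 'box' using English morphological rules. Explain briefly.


Apply rule: Add -es (sibilant/fricative ending). 'box' becomes 'boxes'.

boxes


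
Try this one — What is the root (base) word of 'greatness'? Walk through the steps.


Remove suffix '-ness' from 'greatness' to get root 'great'.

great


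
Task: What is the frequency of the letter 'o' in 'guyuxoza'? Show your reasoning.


Letter 'o' in 'guyuxoza': found at position(s) 6 = 1 occurrence(s).

1


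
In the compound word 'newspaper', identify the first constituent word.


Split 'newspaper' into 'news' + 'paper'. The first part is 'news'.

news


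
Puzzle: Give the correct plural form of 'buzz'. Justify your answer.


Apply rule: Add -es (sibilant/fricative ending). 'buzz' becomes 'buzzes'.

buzzes


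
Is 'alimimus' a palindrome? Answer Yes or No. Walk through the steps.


Forward: 'alimimus'
Reversed: 'sumimila'
They differ.

No


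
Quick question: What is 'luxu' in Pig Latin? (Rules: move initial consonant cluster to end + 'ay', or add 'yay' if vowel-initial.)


'luxu': move consonant cluster 'l' to end and add 'ay': 'uxulay'.

uxulay


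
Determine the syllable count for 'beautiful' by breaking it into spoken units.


Break 'beautiful' into syllables: beau-ti-ful -> beau | ti | ful = 3 syllables

3 syllables


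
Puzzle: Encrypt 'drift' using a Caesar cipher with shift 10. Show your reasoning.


Shift each letter by 10: d -> n, r -> b, i -> s, f -> p, t -> d. Result: 'nbspd'.

nbspd


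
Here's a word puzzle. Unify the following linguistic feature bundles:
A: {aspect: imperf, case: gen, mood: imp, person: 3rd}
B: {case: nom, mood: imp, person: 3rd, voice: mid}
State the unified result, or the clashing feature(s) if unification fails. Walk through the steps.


Compare features:
aspect: A=imperf vs B=_ -> unified: imperf
case: A=gen vs B=nom -> CLASH
mood: A=imp vs B=imp -> unified: imp
person: A=3rd vs B=3rd -> unified: 3rd
voice: A=_ vs B=mid -> unified: mid
Clash detected on feature 'case' (gen vs nom); unification fails.

CLASH on 'case' (gen vs nom)


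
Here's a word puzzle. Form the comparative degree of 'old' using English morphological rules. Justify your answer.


Apply comparative formation (add -er): 'old' -> 'older'.

older


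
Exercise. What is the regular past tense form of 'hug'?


Apply rule: Double final consonant and add -ed. 'hug' becomes 'hugged'.

hugged


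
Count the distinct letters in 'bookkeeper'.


Unique letters in 'bookkeeper': {b, e, k, o, p, r} = 6 distinct letters.

6


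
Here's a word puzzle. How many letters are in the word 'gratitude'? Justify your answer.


Spell out 'gratitude' and number each letter: g(1), r(2), a(3), t(4), i(5), t(6), u(7), d(8), e(9). Total: 9 letters.

9


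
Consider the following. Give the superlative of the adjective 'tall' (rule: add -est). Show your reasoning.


Apply superlative formation (add -est): 'tall' -> 'tallest'.

tallest


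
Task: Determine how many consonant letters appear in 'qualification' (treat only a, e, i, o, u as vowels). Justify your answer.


Consonants in 'qualification': q, l, f, c, t, n = 6 consonants.

6


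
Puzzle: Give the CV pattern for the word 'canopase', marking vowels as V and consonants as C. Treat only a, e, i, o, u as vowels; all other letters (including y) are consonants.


Letter mapping: c = C, a = V, n = C, o = V, p = C, a = V, s = C, e = V.

CVCVCVCV


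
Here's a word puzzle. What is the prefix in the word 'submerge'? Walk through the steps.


The word 'submerge' = 'sub' (prefix) + 'merge' (root). The prefix is 'sub'.

sub
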